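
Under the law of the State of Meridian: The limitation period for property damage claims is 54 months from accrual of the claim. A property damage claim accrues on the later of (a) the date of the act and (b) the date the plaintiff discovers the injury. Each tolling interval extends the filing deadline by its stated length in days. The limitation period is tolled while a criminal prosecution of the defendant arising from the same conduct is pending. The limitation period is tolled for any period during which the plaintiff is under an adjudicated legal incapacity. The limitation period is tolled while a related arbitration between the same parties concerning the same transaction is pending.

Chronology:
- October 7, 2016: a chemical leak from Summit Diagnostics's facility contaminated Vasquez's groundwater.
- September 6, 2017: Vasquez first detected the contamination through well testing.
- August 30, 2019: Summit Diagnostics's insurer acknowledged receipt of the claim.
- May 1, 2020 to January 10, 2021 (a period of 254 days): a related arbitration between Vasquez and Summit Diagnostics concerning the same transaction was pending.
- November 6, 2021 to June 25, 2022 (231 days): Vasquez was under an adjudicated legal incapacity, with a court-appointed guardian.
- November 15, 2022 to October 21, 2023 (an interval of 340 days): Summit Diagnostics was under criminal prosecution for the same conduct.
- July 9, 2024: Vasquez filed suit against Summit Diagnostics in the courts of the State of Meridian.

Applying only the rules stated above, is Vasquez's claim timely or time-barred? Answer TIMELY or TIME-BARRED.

TIME-BARRED

Taking the later of the act (October 7, 2016) and discovery (September 6, 2017), the claim accrued on September 6, 2017.
The untolled deadline — 54 months after September 6, 2017 — is March 6, 2022.
The period was tolled for 254 days by the pending related arbitration (May 1, 2020 to January 10, 2021), pushing the deadline to November 15, 2022.
Because the plaintiff's legal incapacity ran from November 6, 2021 to June 25, 2022, the deadline is extended by 231 days to July 4, 2023.
The period was tolled for 340 days by the pending criminal prosecution (November 15, 2022 to October 21, 2023), pushing the deadline to June 8, 2024.
Nothing else in the chronology tolls or restarts the period.
Filing on July 9, 2024 missed the June 8, 2024 deadline — the action is time-barred.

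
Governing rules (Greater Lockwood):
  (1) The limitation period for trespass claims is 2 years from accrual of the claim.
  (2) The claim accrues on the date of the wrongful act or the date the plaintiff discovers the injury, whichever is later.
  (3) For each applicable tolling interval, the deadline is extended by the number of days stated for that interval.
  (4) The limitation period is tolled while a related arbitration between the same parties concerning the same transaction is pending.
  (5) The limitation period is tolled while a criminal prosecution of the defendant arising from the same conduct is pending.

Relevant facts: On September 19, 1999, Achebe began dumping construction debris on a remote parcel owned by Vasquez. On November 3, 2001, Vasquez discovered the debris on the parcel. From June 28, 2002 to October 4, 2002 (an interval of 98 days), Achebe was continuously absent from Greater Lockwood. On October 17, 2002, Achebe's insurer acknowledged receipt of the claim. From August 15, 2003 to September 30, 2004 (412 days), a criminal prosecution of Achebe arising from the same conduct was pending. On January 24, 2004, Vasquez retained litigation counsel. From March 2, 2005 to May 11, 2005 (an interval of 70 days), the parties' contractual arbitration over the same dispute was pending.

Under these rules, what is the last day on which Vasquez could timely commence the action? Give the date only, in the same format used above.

The claim accrued on November 3, 2001 — the later of the September 19, 1999 act and the November 3, 2001 discovery.
Adding the 2 years base period to November 3, 2001 gives a deadline of November 3, 2003, before any tolling.
The period was tolled for 412 days by the pending criminal prosecution (August 15, 2003 to September 30, 2004), pushing the deadline to December 19, 2004.
The pending related arbitration starting March 2, 2005 came too late — the period had run on December 19, 2004 — and so does not extend the deadline.
No stated provision tolls the period for the defendant's absence, so the interval from June 28, 2002 to October 4, 2002 has no effect on the deadline.
The other events in the timeline have no effect on the limitation period under the stated rules.

December 19, 2004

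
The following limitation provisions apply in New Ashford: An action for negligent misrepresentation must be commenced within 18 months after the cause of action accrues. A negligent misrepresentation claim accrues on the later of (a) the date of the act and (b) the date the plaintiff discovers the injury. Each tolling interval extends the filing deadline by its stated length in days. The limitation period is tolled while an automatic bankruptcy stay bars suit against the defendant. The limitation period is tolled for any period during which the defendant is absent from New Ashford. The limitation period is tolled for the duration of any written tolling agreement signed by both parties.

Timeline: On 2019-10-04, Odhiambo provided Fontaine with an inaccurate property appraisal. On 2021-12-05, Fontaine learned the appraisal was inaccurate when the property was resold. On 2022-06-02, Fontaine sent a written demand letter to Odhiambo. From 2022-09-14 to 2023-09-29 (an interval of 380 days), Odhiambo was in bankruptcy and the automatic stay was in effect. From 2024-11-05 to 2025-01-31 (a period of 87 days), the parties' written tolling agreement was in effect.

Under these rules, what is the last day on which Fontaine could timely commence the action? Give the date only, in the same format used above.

2024-06-19

The claim accrued on 2021-12-05 — the later of the 2019-10-04 act and the 2021-12-05 discovery.
Adding the 18 months base period to 2021-12-05 gives a deadline of 2023-06-05, before any tolling.
Because the automatic bankruptcy stay ran from 2022-09-14 to 2023-09-29, the deadline is extended by 380 days to 2024-06-19.
The written tolling agreement starting 2024-11-05 came too late — the period had run on 2024-06-19 — and so does not extend the deadline.
None of the other events listed affects the running of the period under the stated rules.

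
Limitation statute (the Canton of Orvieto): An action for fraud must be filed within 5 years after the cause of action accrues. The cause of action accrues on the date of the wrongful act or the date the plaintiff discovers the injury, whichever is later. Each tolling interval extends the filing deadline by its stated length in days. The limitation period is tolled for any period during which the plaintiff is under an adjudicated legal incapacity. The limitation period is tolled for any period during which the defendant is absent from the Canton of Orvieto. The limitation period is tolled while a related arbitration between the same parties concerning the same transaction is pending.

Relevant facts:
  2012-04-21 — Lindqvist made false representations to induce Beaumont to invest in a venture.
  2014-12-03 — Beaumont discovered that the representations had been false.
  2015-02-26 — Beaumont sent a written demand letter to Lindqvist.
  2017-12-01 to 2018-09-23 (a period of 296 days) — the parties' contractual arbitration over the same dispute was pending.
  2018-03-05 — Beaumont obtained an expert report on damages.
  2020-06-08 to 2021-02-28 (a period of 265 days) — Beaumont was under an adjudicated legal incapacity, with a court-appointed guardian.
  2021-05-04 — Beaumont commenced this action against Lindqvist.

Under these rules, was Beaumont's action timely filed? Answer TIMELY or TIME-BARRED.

Because discovery on 2014-12-03 post-dates the 2012-04-21 act, accrual under the later-of rule falls on 2014-12-03.
Adding the 5 years base period to 2014-12-03 gives a deadline of 2019-12-03, before any tolling.
The pending related arbitration from 2017-12-01 to 2018-09-23 tolled the period for 296 days, extending the deadline to 2020-09-24.
Because the plaintiff's legal incapacity ran from 2020-06-08 to 2021-02-28, the deadline is extended by 265 days to 2021-06-16.
The other events in the timeline have no effect on the limitation period under the stated rules.
Beaumont filed on 2021-05-04, before the 2021-06-16 deadline, so the action is timely.

TIMELY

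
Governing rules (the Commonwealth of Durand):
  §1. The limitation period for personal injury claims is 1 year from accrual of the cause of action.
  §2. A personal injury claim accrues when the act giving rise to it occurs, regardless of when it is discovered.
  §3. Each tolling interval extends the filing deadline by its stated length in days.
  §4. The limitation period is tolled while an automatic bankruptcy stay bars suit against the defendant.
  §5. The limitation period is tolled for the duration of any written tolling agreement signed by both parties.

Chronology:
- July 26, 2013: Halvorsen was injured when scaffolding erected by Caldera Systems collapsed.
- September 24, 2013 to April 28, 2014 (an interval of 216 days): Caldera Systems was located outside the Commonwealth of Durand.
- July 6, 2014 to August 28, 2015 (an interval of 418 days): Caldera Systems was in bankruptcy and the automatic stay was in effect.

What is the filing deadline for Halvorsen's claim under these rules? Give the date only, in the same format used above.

September 17, 2015

The cause of action accrued on July 26, 2013, the date of the act.
The untolled deadline — 1 year after July 26, 2013 — is July 26, 2014.
The period was tolled for 418 days by the automatic bankruptcy stay (July 6, 2014 to August 28, 2015), pushing the deadline to September 17, 2015.
Although the defendant's absence ran from September 24, 2013 to April 28, 2014, the stated rules do not make that a tolling event, so it is disregarded.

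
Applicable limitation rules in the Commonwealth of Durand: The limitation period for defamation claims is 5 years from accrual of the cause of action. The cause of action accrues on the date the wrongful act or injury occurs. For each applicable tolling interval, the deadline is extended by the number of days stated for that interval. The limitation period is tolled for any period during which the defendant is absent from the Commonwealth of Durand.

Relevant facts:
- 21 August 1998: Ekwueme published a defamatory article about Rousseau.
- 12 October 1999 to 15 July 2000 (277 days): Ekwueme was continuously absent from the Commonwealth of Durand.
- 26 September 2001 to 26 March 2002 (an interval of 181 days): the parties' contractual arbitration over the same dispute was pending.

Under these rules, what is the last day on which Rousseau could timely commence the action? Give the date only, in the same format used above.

24 May 2004

The cause of action accrued on 21 August 1998, the date of the act.
The untolled deadline — 5 years after 21 August 1998 — is 21 August 2003.
The period was tolled for 277 days by the defendant's absence from the jurisdiction (12 October 1999 to 15 July 2000), pushing the deadline to 24 May 2004.
The pending related arbitration from 26 September 2001 to 26 March 2002 does not toll the period, because no stated rule makes a pending arbitration a tolling event.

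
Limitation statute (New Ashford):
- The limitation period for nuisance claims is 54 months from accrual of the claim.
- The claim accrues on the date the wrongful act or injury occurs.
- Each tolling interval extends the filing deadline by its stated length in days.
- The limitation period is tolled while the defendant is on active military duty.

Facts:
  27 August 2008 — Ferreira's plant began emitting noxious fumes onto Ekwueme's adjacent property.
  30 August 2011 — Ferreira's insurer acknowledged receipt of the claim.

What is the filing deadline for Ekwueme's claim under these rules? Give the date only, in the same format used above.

The limitation period began to run on 27 August 2008.
The untolled deadline — 54 months after 27 August 2008 — is 27 February 2013.
None of the other events listed affects the running of the period under the stated rules.

27 February 2013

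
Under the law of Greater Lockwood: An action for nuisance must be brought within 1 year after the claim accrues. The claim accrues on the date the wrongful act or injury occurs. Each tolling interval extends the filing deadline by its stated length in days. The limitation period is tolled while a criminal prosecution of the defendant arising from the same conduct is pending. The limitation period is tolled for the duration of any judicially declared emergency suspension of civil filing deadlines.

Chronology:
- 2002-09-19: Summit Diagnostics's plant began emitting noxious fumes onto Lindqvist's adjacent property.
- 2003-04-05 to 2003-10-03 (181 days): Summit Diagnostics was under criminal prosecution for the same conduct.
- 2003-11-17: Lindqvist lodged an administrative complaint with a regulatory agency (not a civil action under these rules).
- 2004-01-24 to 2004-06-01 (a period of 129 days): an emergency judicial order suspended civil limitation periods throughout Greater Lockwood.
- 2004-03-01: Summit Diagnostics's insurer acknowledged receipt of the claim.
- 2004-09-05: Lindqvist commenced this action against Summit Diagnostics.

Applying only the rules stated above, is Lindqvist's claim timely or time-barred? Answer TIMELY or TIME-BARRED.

The limitation period began to run on 2002-09-19.
Adding the 1 year base period to 2002-09-19 gives a deadline of 2003-09-19, before any tolling.
The pending criminal prosecution from 2003-04-05 to 2003-10-03 tolled the period for 181 days, extending the deadline to 2004-03-18.
The period was tolled for 129 days by the emergency suspension of filing deadlines (2004-01-24 to 2004-06-01), pushing the deadline to 2004-07-25.
None of the other events listed affects the running of the period under the stated rules.
The 2004-09-05 filing falls after the 2004-07-25 deadline; the claim is time-barred.

TIME-BARRED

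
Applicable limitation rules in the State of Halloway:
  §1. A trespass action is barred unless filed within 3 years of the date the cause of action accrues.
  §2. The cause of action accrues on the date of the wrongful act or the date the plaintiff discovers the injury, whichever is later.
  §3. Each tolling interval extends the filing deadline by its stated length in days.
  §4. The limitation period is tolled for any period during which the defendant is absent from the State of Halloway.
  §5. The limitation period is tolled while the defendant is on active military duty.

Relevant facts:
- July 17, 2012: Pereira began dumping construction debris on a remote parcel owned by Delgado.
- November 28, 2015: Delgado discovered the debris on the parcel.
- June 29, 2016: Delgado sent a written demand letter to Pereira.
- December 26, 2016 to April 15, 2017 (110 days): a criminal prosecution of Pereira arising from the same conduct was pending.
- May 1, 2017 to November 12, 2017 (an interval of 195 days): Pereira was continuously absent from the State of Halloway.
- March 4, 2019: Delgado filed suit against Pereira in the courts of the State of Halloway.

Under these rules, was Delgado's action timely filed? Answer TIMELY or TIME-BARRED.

TIMELY

Because discovery on November 28, 2015 post-dates the July 17, 2012 act, accrual under the later-of rule falls on November 28, 2015.
The untolled deadline — 3 years after November 28, 2015 — is November 28, 2018.
The defendant's absence from the jurisdiction from May 1, 2017 to November 12, 2017 tolled the period for 195 days, extending the deadline to June 11, 2019.
The pending criminal prosecution from December 26, 2016 to April 15, 2017 does not toll the period, because no stated rule makes a criminal prosecution a tolling event.
The other events in the timeline have no effect on the limitation period under the stated rules.
The March 4, 2019 filing precedes the June 11, 2019 deadline; the claim is timely.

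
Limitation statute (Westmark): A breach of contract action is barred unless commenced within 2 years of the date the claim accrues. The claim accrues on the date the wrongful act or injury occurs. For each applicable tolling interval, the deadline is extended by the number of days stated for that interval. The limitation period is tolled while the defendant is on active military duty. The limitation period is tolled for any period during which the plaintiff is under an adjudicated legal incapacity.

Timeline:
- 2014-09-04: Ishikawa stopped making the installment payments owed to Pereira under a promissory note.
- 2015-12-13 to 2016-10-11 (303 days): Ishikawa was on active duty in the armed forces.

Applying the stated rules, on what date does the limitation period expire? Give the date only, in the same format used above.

The claim accrued on 2014-09-04, when the wrongful act occurred.
2 years from 2014-09-04 is 2016-09-04.
The period was tolled for 303 days by the defendant's active military service (2015-12-13 to 2016-10-11), pushing the deadline to 2017-07-04.

2017-07-04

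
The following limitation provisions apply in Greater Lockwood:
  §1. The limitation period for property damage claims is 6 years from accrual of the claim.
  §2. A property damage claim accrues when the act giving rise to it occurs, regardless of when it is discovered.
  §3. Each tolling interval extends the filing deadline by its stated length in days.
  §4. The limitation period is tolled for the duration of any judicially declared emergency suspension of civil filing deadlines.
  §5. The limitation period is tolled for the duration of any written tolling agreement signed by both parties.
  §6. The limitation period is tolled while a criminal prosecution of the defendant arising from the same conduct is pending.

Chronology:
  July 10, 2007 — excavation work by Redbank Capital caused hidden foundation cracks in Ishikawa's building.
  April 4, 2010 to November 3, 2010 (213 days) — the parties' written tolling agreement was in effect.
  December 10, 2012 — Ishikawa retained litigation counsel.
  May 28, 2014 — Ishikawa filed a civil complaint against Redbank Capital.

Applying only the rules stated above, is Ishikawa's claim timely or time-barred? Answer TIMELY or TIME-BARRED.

TIME-BARRED

The limitation period began to run on July 10, 2007.
The untolled deadline — 6 years after July 10, 2007 — is July 10, 2013.
The period was tolled for 213 days by the written tolling agreement (April 4, 2010 to November 3, 2010), pushing the deadline to February 8, 2014.
None of the other events listed affects the running of the period under the stated rules.
Filing on May 28, 2014 missed the February 8, 2014 deadline — the action is time-barred.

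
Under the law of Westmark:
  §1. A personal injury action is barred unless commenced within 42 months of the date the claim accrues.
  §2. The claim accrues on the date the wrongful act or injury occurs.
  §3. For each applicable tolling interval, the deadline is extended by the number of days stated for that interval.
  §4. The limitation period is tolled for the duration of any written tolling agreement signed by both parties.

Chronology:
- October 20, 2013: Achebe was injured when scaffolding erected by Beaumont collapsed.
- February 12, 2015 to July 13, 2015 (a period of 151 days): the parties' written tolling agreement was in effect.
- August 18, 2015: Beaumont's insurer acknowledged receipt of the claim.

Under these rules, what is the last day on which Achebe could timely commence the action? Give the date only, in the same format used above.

The claim accrued on October 20, 2013, the date of the act.
Adding the 42 months base period to October 20, 2013 gives a deadline of April 20, 2017, before any tolling.
Because the written tolling agreement ran from February 12, 2015 to July 13, 2015, the deadline is extended by 151 days to September 18, 2017.
Nothing else in the chronology tolls or restarts the period.

September 18, 2017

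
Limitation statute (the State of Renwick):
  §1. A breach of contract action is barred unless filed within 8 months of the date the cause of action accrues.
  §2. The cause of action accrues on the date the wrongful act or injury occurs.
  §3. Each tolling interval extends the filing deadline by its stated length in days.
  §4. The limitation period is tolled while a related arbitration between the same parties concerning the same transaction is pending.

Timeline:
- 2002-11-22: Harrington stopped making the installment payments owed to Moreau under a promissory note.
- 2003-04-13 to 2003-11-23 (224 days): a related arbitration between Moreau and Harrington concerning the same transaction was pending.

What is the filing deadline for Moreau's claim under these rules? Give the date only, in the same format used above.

2004-03-02

The limitation period began to run on 2002-11-22.
The untolled deadline — 8 months after 2002-11-22 — is 2003-07-22.
The period was tolled for 224 days by the pending related arbitration (2003-04-13 to 2003-11-23), pushing the deadline to 2004-03-02.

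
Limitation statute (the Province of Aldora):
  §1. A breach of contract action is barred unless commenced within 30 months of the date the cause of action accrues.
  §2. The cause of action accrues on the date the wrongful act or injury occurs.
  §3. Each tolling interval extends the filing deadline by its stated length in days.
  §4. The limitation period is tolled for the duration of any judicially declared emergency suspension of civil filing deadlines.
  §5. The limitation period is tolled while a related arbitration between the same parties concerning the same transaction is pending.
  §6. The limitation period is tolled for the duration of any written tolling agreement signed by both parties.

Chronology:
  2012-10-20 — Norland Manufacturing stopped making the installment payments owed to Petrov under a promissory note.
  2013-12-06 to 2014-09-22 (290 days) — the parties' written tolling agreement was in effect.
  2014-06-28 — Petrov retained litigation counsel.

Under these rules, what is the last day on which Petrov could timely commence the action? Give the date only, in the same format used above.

The cause of action accrued on 2012-10-20, the date of the act.
Adding the 30 months base period to 2012-10-20 gives a deadline of 2015-04-20, before any tolling.
Because the written tolling agreement ran from 2013-12-06 to 2014-09-22, the deadline is extended by 290 days to 2016-02-04.
Nothing else in the chronology tolls or restarts the period.

2016-02-04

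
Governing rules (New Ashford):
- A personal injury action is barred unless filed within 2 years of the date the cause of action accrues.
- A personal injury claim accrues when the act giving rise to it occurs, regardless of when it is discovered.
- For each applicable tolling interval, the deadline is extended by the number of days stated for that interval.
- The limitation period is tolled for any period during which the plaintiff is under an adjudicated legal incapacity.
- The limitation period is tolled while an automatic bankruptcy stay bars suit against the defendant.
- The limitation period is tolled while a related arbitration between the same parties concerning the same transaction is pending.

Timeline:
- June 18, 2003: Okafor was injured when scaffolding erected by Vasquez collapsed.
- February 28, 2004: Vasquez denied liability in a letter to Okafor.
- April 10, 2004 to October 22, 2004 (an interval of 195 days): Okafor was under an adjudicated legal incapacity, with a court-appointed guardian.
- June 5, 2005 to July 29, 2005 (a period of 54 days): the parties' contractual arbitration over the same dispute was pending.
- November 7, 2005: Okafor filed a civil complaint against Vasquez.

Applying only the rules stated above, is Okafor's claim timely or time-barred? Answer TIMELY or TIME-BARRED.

The claim accrued on June 18, 2003, when the wrongful act occurred.
2 years from June 18, 2003 is June 18, 2005.
Because the plaintiff's legal incapacity ran from April 10, 2004 to October 22, 2004, the deadline is extended by 195 days to December 30, 2005.
Because the pending related arbitration ran from June 5, 2005 to July 29, 2005, the deadline is extended by 54 days to February 22, 2006.
None of the other events listed affects the running of the period under the stated rules.
Filing on November 7, 2005 beat the February 22, 2006 deadline — the action is timely.

TIMELY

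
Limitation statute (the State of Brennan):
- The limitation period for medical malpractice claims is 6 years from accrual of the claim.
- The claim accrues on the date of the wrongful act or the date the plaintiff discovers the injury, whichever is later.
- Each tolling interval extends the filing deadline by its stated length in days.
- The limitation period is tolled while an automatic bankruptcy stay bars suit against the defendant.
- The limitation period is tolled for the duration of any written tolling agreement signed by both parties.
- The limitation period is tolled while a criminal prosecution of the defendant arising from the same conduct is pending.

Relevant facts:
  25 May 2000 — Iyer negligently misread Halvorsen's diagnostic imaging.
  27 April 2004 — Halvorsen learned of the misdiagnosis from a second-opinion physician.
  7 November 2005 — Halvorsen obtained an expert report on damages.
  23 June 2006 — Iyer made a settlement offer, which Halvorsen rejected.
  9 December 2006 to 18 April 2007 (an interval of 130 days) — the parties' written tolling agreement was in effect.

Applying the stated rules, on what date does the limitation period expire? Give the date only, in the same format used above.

Because discovery on 27 April 2004 post-dates the 25 May 2000 act, accrual under the later-of rule falls on 27 April 2004.
6 years from 27 April 2004 is 27 April 2010.
The period was tolled for 130 days by the written tolling agreement (9 December 2006 to 18 April 2007), pushing the deadline to 4 September 2010.
None of the other events listed affects the running of the period under the stated rules.

4 September 2010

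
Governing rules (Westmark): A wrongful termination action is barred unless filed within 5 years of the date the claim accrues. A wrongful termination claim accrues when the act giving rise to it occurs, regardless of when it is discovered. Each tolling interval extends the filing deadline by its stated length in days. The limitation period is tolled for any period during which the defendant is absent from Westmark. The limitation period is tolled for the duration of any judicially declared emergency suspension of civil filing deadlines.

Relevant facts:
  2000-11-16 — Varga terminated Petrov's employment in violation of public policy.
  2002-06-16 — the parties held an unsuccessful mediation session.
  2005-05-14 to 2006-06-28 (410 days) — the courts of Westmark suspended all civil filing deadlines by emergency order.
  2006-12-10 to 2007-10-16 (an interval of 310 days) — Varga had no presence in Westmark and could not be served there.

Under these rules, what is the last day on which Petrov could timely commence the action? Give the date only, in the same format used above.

2007-11-06

The claim accrued on 2000-11-16, when the wrongful act occurred.
Adding the 5 years base period to 2000-11-16 gives a deadline of 2005-11-16, before any tolling.
The period was tolled for 410 days by the emergency suspension of filing deadlines (2005-05-14 to 2006-06-28), pushing the deadline to 2006-12-31.
Because the defendant's absence from the jurisdiction ran from 2006-12-10 to 2007-10-16, the deadline is extended by 310 days to 2007-11-06.
Nothing else in the chronology tolls or restarts the period.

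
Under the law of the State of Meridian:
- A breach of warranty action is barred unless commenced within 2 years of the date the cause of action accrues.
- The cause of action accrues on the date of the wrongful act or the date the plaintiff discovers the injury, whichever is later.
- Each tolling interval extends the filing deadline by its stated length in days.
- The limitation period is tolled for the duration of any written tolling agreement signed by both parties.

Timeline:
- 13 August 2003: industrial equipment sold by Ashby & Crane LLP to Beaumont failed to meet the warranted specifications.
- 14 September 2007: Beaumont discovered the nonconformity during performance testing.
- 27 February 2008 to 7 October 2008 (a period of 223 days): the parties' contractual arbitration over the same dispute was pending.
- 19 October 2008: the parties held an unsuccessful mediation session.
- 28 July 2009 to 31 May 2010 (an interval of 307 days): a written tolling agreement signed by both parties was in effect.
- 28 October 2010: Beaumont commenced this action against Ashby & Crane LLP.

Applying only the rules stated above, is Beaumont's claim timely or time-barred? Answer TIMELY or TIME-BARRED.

Because discovery on 14 September 2007 post-dates the 13 August 2003 act, accrual under the later-of rule falls on 14 September 2007.
The untolled deadline — 2 years after 14 September 2007 — is 14 September 2009.
Because the written tolling agreement ran from 28 July 2009 to 31 May 2010, the deadline is extended by 307 days to 18 July 2010.
The pending related arbitration from 27 February 2008 to 7 October 2008 does not toll the period, because no stated rule makes a pending arbitration a tolling event.
Nothing else in the chronology tolls or restarts the period.
Beaumont filed on 28 October 2010, after the 18 July 2010 deadline, so the action is time-barred.

TIME-BARRED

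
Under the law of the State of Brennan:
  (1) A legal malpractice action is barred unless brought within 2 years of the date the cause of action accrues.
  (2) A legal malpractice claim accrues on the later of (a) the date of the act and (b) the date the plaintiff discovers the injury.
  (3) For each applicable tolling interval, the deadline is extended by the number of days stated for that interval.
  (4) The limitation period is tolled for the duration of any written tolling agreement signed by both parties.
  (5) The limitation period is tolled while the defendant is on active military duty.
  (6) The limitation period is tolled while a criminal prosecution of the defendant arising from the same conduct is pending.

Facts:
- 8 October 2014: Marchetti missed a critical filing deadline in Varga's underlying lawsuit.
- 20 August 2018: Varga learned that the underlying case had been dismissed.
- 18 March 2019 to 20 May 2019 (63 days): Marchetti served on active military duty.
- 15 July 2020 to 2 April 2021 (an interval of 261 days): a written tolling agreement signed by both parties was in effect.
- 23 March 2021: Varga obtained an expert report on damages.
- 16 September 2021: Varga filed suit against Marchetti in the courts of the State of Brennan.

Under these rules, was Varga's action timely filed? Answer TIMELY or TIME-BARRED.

TIME-BARRED

Taking the later of the act (8 October 2014) and discovery (20 August 2018), the claim accrued on 20 August 2018.
The untolled deadline — 2 years after 20 August 2018 — is 20 August 2020.
Because the defendant's active military service ran from 18 March 2019 to 20 May 2019, the deadline is extended by 63 days to 22 October 2020.
The written tolling agreement from 15 July 2020 to 2 April 2021 tolled the period for 261 days, extending the deadline to 10 July 2021.
Nothing else in the chronology tolls or restarts the period.
The 16 September 2021 filing falls after the 10 July 2021 deadline; the claim is time-barred.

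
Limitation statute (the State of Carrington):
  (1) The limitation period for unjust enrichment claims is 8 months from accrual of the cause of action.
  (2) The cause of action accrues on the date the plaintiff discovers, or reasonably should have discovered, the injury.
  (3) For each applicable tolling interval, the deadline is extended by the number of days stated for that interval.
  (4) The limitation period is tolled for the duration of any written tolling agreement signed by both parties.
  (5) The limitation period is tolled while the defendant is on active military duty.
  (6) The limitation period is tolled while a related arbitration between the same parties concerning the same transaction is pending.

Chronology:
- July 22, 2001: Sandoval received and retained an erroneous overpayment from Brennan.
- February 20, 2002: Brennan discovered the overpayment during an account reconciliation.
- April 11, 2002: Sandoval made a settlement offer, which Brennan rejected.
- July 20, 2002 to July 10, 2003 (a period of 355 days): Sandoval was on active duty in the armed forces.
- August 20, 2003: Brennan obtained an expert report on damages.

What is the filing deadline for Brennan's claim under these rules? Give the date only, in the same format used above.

Accrual is tied to discovery, so the period began on February 20, 2002 rather than on July 22, 2001 when the act occurred.
Adding the 8 months base period to February 20, 2002 gives a deadline of October 20, 2002, before any tolling.
The defendant's active military service from July 20, 2002 to July 10, 2003 tolled the period for 355 days, extending the deadline to October 10, 2003.
The other events in the timeline have no effect on the limitation period under the stated rules.

October 10, 2003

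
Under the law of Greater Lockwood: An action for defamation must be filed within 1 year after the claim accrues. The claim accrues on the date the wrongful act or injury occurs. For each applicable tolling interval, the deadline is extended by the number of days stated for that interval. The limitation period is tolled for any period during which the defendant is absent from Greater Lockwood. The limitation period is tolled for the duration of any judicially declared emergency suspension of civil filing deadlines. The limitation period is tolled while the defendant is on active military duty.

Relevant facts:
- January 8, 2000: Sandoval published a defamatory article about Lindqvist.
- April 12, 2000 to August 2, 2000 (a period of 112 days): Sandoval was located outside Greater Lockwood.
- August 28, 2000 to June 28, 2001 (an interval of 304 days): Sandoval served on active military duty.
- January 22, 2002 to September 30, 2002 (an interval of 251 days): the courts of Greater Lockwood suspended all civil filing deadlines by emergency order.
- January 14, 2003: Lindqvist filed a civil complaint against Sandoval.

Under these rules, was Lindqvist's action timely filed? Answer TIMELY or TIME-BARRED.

The limitation period began to run on January 8, 2000.
Adding the 1 year base period to January 8, 2000 gives a deadline of January 8, 2001, before any tolling.
The defendant's absence from the jurisdiction from April 12, 2000 to August 2, 2000 tolled the period for 112 days, extending the deadline to April 30, 2001.
The defendant's active military service from August 28, 2000 to June 28, 2001 tolled the period for 304 days, extending the deadline to February 28, 2002.
The emergency suspension of filing deadlines from January 22, 2002 to September 30, 2002 tolled the period for 251 days, extending the deadline to November 6, 2002.
Lindqvist filed on January 14, 2003, after the November 6, 2002 deadline, so the action is time-barred.

TIME-BARRED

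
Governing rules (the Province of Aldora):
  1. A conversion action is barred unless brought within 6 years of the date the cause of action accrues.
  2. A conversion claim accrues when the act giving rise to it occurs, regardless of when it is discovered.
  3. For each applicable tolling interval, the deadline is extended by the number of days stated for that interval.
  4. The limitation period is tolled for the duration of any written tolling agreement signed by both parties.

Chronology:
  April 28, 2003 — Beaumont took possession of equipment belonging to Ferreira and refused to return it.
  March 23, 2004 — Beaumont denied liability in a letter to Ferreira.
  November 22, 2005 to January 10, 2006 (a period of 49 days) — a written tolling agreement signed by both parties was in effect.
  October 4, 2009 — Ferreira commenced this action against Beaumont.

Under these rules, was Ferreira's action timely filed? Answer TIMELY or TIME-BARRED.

The limitation period began to run on April 28, 2003.
The untolled deadline — 6 years after April 28, 2003 — is April 28, 2009.
The written tolling agreement from November 22, 2005 to January 10, 2006 tolled the period for 49 days, extending the deadline to June 16, 2009.
None of the other events listed affects the running of the period under the stated rules.
The October 4, 2009 filing falls after the June 16, 2009 deadline; the claim is time-barred.

TIME-BARRED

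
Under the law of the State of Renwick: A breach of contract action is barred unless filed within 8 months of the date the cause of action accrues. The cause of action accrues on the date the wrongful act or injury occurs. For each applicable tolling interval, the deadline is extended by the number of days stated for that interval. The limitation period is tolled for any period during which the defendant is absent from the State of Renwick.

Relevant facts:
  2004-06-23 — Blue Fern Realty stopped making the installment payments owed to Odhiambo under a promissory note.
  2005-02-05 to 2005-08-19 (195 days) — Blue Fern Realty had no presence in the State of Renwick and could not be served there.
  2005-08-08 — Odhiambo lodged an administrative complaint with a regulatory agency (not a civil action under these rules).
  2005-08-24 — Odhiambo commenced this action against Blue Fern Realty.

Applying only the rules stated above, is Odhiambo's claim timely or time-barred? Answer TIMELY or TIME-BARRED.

TIMELY

The cause of action accrued on 2004-06-23, the date of the act.
8 months from 2004-06-23 is 2005-02-23.
The defendant's absence from the jurisdiction from 2005-02-05 to 2005-08-19 tolled the period for 195 days, extending the deadline to 2005-09-06.
None of the other events listed affects the running of the period under the stated rules.
Filing on 2005-08-24 beat the 2005-09-06 deadline — the action is timely.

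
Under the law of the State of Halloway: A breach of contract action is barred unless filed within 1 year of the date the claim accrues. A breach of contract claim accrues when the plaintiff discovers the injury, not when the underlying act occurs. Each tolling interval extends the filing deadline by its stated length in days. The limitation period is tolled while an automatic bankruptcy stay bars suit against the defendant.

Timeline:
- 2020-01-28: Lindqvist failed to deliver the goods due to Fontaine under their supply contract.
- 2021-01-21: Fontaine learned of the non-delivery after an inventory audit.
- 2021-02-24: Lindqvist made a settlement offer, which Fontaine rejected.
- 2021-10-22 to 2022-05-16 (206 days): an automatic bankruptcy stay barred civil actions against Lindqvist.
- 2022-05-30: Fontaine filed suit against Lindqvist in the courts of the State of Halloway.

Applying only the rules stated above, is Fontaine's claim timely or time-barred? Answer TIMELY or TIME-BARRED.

TIMELY

The claim did not accrue until Fontaine discovered the injury on 2021-01-21; the 2020-01-28 act date does not start the clock under the stated rule.
1 year from 2021-01-21 is 2022-01-21.
The automatic bankruptcy stay from 2021-10-22 to 2022-05-16 tolled the period for 206 days, extending the deadline to 2022-08-15.
The other events in the timeline have no effect on the limitation period under the stated rules.
Filing on 2022-05-30 beat the 2022-08-15 deadline — the action is timely.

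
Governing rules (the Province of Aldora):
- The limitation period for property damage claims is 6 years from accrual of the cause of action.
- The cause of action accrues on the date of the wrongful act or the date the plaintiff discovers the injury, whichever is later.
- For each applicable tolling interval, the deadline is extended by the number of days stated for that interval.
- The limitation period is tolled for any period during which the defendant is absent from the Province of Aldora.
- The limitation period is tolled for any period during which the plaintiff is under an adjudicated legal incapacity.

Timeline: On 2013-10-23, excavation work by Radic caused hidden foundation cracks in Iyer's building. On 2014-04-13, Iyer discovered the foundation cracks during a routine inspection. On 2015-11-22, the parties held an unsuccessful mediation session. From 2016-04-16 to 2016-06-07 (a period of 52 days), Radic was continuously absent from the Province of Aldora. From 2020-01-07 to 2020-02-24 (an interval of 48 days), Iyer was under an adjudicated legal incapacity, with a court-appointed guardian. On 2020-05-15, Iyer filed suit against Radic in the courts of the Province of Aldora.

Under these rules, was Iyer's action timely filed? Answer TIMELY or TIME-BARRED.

TIMELY

Because discovery on 2014-04-13 post-dates the 2013-10-23 act, accrual under the later-of rule falls on 2014-04-13.
6 years from 2014-04-13 is 2020-04-13.
The defendant's absence from the jurisdiction from 2016-04-16 to 2016-06-07 tolled the period for 52 days, extending the deadline to 2020-06-04.
Because the plaintiff's legal incapacity ran from 2020-01-07 to 2020-02-24, the deadline is extended by 48 days to 2020-07-22.
The other events in the timeline have no effect on the limitation period under the stated rules.
The 2020-05-15 filing precedes the 2020-07-22 deadline; the claim is timely.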